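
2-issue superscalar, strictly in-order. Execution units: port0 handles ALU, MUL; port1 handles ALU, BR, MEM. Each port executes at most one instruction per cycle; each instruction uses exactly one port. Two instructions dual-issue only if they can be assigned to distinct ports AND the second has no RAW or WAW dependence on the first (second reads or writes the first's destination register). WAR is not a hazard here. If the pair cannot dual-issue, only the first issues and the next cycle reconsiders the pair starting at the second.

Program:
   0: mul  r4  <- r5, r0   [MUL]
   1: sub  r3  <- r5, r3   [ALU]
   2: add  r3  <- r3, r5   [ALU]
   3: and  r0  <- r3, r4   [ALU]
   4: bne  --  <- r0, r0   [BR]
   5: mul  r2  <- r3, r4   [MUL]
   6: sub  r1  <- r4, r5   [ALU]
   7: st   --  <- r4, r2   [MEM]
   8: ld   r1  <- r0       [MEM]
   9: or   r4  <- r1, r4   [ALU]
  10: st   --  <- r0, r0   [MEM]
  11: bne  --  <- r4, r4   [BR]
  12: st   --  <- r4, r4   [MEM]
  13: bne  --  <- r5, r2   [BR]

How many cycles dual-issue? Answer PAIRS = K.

c0: i0&i1 mul.MUL sub.ALU  dual
c1: i2 add.ALU  RAW r3
c2: i3 and.ALU  RAW r0
c3: i4&i5 bne.BR mul.MUL  dual
c4: i6&i7 sub.ALU st.MEM  dual
c5: i8 ld.MEM  RAW r1
c6: i9&i10 or.ALU st.MEM  dual
c7: i11 bne.BR  no-port BR/MEM
c8: i12 st.MEM  no-port MEM/BR
c9: i13 bne.BR  tail

PAIRS = 4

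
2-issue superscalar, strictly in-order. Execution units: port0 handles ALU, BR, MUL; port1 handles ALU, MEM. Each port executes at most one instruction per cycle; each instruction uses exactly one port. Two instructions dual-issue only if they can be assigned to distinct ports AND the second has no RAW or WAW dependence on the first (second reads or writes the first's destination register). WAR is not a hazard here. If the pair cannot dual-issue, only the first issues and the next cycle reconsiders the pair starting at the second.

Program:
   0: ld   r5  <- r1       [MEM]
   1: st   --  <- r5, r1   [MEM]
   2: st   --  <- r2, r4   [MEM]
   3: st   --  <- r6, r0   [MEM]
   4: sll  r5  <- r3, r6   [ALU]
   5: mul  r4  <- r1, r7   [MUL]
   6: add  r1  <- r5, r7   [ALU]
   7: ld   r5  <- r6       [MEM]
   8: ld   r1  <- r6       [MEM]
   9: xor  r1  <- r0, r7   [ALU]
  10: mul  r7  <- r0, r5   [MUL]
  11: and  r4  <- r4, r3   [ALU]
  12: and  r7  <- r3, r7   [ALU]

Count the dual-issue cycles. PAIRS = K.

[0] i0  ld.MEM  -- no-port MEM/MEM
[1] i1  st.MEM  -- no-port MEM/MEM
[2] i2  st.MEM  -- no-port MEM/MEM
[3] i3+i4  st.MEM sll.ALU  -- dual
[4] i5+i6  mul.MUL add.ALU  -- dual
[5] i7  ld.MEM  -- no-port MEM/MEM
[6] i8  ld.MEM  -- WAW r1
[7] i9+i10  xor.ALU mul.MUL  -- dual
[8] i11+i12  and.ALU and.ALU  -- dual

PAIRS = 4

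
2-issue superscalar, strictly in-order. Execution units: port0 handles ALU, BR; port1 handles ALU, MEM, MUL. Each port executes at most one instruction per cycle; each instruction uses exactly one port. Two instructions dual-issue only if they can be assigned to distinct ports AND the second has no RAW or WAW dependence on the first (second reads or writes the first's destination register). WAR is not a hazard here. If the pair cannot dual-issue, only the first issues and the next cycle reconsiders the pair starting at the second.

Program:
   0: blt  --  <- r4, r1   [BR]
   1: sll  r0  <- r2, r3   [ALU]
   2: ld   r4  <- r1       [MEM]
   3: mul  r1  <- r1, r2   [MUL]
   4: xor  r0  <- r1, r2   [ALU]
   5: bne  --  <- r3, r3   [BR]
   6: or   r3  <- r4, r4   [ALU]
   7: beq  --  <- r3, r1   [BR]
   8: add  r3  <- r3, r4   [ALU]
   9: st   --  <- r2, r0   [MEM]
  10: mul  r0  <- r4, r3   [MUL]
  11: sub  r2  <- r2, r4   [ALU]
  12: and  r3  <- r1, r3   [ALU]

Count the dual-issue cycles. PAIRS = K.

#0 head=0: blt sll i0,i1 pair
#1 head=2: ld i2 no-port MEM/MUL
#2 head=3: mul i3 RAW r1
#3 head=4: xor bne i4,i5 pair
#4 head=6: or i6 RAW r3
#5 head=7: beq add i7,i8 pair
#6 head=9: st i9 no-port MEM/MUL
#7 head=10: mul sub i10,i11 pair
#8 head=12: and i12 tail

PAIRS = 4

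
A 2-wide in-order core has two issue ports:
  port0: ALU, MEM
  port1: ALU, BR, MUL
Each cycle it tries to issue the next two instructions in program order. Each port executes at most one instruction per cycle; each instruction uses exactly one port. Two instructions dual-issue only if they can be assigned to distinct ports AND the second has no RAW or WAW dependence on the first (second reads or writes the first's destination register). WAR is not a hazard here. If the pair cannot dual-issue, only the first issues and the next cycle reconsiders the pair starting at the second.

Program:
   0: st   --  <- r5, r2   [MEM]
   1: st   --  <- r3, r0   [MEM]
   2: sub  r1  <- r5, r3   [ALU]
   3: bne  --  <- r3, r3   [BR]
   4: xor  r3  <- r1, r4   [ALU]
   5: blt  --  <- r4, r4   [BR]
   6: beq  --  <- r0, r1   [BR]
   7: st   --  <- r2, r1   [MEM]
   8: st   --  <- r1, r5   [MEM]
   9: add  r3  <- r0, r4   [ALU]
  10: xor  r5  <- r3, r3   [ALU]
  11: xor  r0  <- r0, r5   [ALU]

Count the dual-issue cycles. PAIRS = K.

t=0 i0:st.MEM ; no-port MEM/MEM
t=1 i1+i2:st.MEM+sub.ALU ; pair
t=2 i3+i4:bne.BR+xor.ALU ; pair
t=3 i5:blt.BR ; no-port BR/BR
t=4 i6+i7:beq.BR+st.MEM ; pair
t=5 i8+i9:st.MEM+add.ALU ; pair
t=6 i10:xor.ALU ; RAW r5
t=7 i11:xor.ALU ; tail

PAIRS = 4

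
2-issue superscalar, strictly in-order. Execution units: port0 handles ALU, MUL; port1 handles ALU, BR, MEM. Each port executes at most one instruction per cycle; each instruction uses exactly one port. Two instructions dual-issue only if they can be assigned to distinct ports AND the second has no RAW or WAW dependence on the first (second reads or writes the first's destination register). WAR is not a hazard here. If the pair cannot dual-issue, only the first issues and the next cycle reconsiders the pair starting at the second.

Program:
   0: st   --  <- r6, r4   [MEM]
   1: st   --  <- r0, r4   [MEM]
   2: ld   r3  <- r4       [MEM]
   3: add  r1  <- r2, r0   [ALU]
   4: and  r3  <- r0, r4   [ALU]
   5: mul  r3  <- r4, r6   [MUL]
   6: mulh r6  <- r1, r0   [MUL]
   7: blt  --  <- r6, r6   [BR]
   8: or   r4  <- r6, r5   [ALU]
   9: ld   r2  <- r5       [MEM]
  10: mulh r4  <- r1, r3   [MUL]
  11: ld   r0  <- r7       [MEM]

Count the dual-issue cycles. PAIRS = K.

  cy0 -> i0 (st) no-port MEM/MEM
  cy1 -> i1 (st) no-port MEM/MEM
  cy2 -> i2+i3 (ld+add) 2-wide
  cy3 -> i4 (and) WAW r3
  cy4 -> i5 (mul) no-port MUL/MUL
  cy5 -> i6 (mulh) RAW r6
  cy6 -> i7+i8 (blt+or) 2-wide
  cy7 -> i9+i10 (ld+mulh) 2-wide
  cy8 -> i11 (ld) tail

PAIRS = 3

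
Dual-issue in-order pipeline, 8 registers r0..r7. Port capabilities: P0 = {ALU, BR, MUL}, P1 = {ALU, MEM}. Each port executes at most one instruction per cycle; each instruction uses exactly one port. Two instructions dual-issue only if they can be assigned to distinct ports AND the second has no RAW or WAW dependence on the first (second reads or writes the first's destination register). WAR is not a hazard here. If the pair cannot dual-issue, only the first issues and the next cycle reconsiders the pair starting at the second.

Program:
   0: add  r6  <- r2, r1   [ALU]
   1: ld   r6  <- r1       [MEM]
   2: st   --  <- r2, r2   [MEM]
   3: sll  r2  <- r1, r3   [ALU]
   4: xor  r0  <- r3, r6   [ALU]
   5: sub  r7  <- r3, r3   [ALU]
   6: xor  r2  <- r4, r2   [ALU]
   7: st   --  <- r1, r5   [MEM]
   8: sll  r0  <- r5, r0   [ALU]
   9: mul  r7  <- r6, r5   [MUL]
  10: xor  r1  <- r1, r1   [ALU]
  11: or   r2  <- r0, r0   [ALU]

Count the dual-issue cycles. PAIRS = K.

PAIRS = 5

[0] i0  add.ALU  -- WAW r6
[1] i1  ld.MEM  -- no-port MEM/MEM
[2] i2/i3  st.MEM;sll.ALU  -- dual
[3] i4/i5  xor.ALU;sub.ALU  -- dual
[4] i6/i7  xor.ALU;st.MEM  -- dual
[5] i8/i9  sll.ALU;mul.MUL  -- dual
[6] i10/i11  xor.ALU;or.ALU  -- dual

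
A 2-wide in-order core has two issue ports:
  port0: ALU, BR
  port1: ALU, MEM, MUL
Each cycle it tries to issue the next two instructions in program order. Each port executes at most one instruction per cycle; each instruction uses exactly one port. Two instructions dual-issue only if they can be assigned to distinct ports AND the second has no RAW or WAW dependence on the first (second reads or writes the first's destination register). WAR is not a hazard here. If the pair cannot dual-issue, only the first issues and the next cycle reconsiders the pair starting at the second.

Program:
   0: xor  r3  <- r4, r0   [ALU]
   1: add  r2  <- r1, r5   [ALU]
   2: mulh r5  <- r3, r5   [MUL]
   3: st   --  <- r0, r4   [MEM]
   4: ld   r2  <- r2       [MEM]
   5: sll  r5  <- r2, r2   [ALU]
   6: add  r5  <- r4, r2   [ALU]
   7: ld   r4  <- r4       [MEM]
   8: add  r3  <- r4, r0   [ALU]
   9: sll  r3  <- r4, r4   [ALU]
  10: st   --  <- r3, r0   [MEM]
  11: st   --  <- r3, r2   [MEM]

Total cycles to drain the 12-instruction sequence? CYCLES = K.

CYCLES = 10

0. xor.ALU+add.ALU @i0+i1  | pair
1. mulh.MUL @i2  | no-port MUL/MEM
2. st.MEM @i3  | no-port MEM/MEM
3. ld.MEM @i4  | RAW r2
4. sll.ALU @i5  | WAW r5
5. add.ALU+ld.MEM @i6+i7  | pair
6. add.ALU @i8  | WAW r3
7. sll.ALU @i9  | RAW r3
8. st.MEM @i10  | no-port MEM/MEM
9. st.MEM @i11  | tail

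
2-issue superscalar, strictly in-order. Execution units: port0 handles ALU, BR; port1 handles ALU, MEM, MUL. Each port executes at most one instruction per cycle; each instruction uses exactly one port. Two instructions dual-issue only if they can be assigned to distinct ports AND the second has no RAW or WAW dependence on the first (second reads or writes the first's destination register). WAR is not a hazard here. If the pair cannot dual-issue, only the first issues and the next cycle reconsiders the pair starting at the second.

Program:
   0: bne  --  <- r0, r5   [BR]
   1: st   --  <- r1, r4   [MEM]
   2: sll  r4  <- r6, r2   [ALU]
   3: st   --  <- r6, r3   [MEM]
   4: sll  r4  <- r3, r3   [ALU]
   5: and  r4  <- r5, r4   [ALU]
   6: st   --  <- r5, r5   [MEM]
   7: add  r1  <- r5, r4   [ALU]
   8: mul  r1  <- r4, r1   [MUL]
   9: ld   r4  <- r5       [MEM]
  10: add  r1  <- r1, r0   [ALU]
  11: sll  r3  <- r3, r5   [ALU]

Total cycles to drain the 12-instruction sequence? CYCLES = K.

c0: i0+i1 bne;st  pair
c1: i2+i3 sll;st  pair
c2: i4 sll  RAW+WAW r4
c3: i5+i6 and;st  pair
c4: i7 add  RAW+WAW r1
c5: i8 mul  no-port MUL/MEM
c6: i9+i10 ld;add  pair
c7: i11 sll  tail

CYCLES = 8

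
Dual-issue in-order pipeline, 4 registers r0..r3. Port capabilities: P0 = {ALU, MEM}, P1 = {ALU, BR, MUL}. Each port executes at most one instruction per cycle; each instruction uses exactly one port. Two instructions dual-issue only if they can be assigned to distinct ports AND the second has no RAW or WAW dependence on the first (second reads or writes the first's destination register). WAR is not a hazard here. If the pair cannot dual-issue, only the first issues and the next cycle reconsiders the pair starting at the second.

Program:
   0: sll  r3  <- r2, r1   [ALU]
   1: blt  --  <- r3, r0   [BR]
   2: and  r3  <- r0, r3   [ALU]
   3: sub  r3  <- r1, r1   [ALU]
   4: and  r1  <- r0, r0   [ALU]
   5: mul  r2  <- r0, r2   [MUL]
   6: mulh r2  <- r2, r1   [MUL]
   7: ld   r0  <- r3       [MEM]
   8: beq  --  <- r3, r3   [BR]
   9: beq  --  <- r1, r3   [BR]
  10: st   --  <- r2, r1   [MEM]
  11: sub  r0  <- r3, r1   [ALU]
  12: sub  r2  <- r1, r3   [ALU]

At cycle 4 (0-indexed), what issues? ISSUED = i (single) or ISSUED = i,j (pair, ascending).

c0: i0 sll.ALU  RAW r3
c1: i1+i2 blt.BR/and.ALU  pair
c2: i3+i4 sub.ALU/and.ALU  pair
c3: i5 mul.MUL  no-port MUL/MUL
c4: i6+i7 mulh.MUL/ld.MEM  pair
c5: i8 beq.BR  no-port BR/BR
c6: i9+i10 beq.BR/st.MEM  pair
c7: i11+i12 sub.ALU/sub.ALU  pair

ISSUED = 6,7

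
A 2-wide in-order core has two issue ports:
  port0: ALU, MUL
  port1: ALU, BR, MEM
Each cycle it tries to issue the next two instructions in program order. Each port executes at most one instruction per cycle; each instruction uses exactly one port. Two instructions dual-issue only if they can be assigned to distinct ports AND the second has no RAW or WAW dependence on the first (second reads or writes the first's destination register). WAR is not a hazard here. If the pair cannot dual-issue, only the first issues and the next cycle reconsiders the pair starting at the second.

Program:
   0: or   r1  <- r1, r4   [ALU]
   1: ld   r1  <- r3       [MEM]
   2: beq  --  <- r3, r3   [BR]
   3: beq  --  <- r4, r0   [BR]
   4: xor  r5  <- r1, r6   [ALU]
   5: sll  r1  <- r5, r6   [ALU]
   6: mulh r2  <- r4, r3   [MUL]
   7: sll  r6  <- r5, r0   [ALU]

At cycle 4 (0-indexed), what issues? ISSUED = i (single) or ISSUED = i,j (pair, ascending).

  cy0 -> i0 (or) WAW r1
  cy1 -> i1 (ld) no-port MEM/BR
  cy2 -> i2 (beq) no-port BR/BR
  cy3 -> i3&i4 (beq/xor) dual
  cy4 -> i5&i6 (sll/mulh) dual
  cy5 -> i7 (sll) tail

ISSUED = 5,6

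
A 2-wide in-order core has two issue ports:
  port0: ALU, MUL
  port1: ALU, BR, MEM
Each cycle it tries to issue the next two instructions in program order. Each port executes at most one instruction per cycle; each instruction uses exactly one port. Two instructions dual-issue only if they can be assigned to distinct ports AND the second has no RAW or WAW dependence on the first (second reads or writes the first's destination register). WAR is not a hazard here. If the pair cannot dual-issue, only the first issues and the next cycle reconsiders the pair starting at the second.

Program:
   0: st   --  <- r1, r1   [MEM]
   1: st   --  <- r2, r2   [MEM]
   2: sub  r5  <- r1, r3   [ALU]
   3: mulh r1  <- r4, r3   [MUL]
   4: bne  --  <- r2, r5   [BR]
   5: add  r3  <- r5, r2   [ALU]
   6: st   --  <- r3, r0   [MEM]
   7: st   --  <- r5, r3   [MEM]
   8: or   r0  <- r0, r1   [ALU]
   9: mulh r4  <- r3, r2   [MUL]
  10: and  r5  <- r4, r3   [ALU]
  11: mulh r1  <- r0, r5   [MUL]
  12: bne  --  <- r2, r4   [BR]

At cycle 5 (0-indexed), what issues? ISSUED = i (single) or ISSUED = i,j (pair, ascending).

t=0 i0:st.MEM ; no-port MEM/MEM
t=1 i1+i2:st.MEM+sub.ALU ; 2-wide
t=2 i3+i4:mulh.MUL+bne.BR ; 2-wide
t=3 i5:add.ALU ; RAW r3
t=4 i6:st.MEM ; no-port MEM/MEM
t=5 i7+i8:st.MEM+or.ALU ; 2-wide
t=6 i9:mulh.MUL ; RAW r4
t=7 i10:and.ALU ; RAW r5
t=8 i11+i12:mulh.MUL+bne.BR ; 2-wide

ISSUED = 7,8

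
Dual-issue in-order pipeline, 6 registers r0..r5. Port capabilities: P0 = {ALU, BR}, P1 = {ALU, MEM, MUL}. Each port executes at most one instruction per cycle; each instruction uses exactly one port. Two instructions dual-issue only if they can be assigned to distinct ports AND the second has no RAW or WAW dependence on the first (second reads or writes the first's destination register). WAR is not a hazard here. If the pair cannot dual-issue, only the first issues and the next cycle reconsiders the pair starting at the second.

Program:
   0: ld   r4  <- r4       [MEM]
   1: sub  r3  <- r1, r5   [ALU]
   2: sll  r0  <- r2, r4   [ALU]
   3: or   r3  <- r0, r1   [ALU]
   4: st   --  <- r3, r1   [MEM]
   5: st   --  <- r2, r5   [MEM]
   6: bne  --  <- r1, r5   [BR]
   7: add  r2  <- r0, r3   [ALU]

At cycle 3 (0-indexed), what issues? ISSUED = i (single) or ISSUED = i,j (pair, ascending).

#0 head=0: ld+sub i0+i1 dual
#1 head=2: sll i2 RAW r0
#2 head=3: or i3 RAW r3
#3 head=4: st i4 no-port MEM/MEM
#4 head=5: st+bne i5+i6 dual
#5 head=7: add i7 tail

ISSUED = 4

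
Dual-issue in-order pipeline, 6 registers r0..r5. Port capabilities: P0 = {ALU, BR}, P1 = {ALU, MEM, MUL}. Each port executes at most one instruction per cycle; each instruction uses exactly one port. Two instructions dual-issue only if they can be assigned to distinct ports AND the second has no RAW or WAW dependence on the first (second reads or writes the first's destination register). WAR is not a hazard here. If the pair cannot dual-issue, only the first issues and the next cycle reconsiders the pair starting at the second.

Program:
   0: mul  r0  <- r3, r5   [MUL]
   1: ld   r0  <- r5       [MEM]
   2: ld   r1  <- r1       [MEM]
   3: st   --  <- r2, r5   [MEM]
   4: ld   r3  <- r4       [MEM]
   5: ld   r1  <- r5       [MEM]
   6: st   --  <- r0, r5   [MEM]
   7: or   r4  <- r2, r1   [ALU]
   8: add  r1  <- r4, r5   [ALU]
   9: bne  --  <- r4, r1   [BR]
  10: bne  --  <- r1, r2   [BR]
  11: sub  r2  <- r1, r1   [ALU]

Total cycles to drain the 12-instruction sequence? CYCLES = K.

CYCLES = 10

c0: i0 mul.MUL  no-port MUL/MEM
c1: i1 ld.MEM  no-port MEM/MEM
c2: i2 ld.MEM  no-port MEM/MEM
c3: i3 st.MEM  no-port MEM/MEM
c4: i4 ld.MEM  no-port MEM/MEM
c5: i5 ld.MEM  no-port MEM/MEM
c6: i6+i7 st.MEM/or.ALU  2-wide
c7: i8 add.ALU  RAW r1
c8: i9 bne.BR  no-port BR/BR
c9: i10+i11 bne.BR/sub.ALU  2-wide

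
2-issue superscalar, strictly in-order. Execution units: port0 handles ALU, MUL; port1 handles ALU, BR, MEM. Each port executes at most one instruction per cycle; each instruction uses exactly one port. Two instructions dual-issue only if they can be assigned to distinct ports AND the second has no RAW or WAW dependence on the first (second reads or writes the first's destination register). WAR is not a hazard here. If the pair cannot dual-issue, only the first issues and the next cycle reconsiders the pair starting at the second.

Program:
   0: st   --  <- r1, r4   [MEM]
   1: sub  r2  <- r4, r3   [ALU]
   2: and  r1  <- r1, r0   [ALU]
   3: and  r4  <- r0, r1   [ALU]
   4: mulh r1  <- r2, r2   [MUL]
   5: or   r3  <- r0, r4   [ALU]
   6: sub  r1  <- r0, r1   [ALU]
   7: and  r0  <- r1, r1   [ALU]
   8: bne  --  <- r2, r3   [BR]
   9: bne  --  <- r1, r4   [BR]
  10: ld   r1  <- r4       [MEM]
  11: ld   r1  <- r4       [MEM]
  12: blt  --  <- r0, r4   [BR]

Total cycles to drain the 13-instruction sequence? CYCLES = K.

CYCLES = 9

0. st;sub @i0&i1  | 2-wide
1. and @i2  | RAW r1
2. and;mulh @i3&i4  | 2-wide
3. or;sub @i5&i6  | 2-wide
4. and;bne @i7&i8  | 2-wide
5. bne @i9  | no-port BR/MEM
6. ld @i10  | no-port MEM/MEM
7. ld @i11  | no-port MEM/BR
8. blt @i12  | tail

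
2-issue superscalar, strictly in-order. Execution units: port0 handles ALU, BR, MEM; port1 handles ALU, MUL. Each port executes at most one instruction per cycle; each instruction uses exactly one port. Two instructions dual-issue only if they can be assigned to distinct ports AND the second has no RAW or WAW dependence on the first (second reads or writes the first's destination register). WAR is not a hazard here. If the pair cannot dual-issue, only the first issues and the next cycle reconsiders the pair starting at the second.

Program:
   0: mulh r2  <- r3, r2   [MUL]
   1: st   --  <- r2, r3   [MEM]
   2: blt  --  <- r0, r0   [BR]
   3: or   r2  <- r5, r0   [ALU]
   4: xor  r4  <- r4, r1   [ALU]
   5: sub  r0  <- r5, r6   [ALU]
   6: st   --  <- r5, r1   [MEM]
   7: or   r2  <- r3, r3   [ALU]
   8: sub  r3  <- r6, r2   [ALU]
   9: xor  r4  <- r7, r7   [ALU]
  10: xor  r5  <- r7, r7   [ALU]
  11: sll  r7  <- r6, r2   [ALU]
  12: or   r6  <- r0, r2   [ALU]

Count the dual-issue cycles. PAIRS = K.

PAIRS = 5

#0 head=0: mulh i0 RAW r2
#1 head=1: st i1 no-port MEM/BR
#2 head=2: blt/or i2+i3 pair
#3 head=4: xor/sub i4+i5 pair
#4 head=6: st/or i6+i7 pair
#5 head=8: sub/xor i8+i9 pair
#6 head=10: xor/sll i10+i11 pair
#7 head=12: or i12 tail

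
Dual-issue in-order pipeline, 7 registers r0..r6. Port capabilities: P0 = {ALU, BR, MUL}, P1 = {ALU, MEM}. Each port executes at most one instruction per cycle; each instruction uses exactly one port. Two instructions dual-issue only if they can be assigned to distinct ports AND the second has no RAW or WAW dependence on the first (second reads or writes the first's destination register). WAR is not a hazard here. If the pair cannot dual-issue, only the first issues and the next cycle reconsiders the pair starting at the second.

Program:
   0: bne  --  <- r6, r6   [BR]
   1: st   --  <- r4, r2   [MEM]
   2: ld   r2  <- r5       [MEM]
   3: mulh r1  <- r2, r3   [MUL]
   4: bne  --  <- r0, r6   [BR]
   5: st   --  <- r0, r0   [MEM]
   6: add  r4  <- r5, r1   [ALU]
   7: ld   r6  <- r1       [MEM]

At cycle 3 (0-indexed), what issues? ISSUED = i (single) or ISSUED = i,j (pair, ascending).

ISSUED = 4,5

c0: i0&i1 bne st  dual
c1: i2 ld  RAW r2
c2: i3 mulh  no-port MUL/BR
c3: i4&i5 bne st  dual
c4: i6&i7 add ld  dual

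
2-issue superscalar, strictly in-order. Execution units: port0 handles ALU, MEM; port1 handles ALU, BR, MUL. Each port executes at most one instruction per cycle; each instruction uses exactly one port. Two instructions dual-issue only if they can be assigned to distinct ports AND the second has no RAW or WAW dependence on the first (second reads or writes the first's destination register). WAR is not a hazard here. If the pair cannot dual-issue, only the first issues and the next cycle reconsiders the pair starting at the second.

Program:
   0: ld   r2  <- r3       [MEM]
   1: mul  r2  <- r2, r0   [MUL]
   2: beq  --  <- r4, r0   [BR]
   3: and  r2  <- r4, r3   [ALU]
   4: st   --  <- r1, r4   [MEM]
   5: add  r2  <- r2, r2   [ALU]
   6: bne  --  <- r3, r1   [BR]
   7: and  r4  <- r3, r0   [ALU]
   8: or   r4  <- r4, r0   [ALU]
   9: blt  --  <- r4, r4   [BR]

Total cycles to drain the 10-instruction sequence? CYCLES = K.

CYCLES = 7

t=0 i0:ld ; RAW+WAW r2
t=1 i1:mul ; no-port MUL/BR
t=2 i2/i3:beq and ; 2-wide
t=3 i4/i5:st add ; 2-wide
t=4 i6/i7:bne and ; 2-wide
t=5 i8:or ; RAW r4
t=6 i9:blt ; tail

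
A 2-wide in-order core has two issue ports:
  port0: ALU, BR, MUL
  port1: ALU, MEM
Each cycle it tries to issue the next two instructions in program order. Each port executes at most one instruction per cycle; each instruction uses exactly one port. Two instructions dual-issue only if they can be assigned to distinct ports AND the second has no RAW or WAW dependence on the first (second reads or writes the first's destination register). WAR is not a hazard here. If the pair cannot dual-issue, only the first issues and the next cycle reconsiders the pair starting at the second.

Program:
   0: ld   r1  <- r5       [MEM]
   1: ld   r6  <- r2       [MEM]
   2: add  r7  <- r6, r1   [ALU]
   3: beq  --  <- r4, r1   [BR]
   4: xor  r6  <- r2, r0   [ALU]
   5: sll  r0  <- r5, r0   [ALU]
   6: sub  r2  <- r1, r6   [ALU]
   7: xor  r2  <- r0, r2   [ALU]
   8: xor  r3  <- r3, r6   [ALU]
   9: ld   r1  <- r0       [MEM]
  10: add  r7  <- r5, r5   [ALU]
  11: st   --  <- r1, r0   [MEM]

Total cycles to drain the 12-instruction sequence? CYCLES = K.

0. ld @i0  | no-port MEM/MEM
1. ld @i1  | RAW r6
2. add beq @i2+i3  | dual
3. xor sll @i4+i5  | dual
4. sub @i6  | RAW+WAW r2
5. xor xor @i7+i8  | dual
6. ld add @i9+i10  | dual
7. st @i11  | tail

CYCLES = 8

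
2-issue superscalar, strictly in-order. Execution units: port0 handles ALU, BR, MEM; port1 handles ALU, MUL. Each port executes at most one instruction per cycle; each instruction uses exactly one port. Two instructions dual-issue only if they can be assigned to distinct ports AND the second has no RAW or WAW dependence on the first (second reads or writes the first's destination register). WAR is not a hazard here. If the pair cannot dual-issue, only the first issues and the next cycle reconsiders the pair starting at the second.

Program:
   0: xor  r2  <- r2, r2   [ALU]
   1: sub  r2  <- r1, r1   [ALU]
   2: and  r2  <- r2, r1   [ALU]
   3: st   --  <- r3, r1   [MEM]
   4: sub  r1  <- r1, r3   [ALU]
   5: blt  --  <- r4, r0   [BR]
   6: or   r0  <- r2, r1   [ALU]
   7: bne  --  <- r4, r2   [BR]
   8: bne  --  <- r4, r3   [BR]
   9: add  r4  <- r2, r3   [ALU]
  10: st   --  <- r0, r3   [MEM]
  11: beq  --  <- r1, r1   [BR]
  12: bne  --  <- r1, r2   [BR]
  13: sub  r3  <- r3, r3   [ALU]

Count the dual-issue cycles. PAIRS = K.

[0] i0  xor.ALU  -- WAW r2
[1] i1  sub.ALU  -- RAW+WAW r2
[2] i2&i3  and.ALU st.MEM  -- dual
[3] i4&i5  sub.ALU blt.BR  -- dual
[4] i6&i7  or.ALU bne.BR  -- dual
[5] i8&i9  bne.BR add.ALU  -- dual
[6] i10  st.MEM  -- no-port MEM/BR
[7] i11  beq.BR  -- no-port BR/BR
[8] i12&i13  bne.BR sub.ALU  -- dual

PAIRS = 5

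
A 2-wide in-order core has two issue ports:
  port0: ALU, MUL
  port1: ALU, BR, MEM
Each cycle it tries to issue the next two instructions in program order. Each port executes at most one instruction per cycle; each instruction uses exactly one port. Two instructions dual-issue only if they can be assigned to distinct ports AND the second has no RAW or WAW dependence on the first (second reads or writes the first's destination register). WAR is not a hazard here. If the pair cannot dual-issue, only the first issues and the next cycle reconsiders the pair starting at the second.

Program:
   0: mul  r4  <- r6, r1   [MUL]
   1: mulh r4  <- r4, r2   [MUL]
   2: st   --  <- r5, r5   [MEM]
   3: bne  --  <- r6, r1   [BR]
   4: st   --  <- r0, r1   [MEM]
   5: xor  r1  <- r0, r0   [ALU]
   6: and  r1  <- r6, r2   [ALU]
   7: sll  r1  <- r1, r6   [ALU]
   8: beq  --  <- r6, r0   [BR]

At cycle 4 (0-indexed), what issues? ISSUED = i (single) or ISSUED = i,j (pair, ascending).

  cy0 -> i0 (mul.MUL) no-port MUL/MUL
  cy1 -> i1/i2 (mulh.MUL+st.MEM) 2-wide
  cy2 -> i3 (bne.BR) no-port BR/MEM
  cy3 -> i4/i5 (st.MEM+xor.ALU) 2-wide
  cy4 -> i6 (and.ALU) RAW+WAW r1
  cy5 -> i7/i8 (sll.ALU+beq.BR) 2-wide

ISSUED = 6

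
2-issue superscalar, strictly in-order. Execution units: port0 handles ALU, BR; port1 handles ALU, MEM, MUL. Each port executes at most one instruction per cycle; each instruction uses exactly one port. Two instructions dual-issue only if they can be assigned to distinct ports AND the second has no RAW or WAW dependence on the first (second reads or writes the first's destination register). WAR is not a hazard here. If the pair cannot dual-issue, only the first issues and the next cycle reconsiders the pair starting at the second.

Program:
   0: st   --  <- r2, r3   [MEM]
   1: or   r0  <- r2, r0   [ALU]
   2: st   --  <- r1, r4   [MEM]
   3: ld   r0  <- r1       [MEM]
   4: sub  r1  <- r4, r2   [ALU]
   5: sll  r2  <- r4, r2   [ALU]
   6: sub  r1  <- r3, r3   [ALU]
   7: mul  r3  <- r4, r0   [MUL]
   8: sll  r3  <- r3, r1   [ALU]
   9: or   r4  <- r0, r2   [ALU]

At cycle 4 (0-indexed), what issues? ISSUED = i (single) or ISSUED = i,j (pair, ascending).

ISSUED = 7

0. st.MEM or.ALU @i0+i1  | dual
1. st.MEM @i2  | no-port MEM/MEM
2. ld.MEM sub.ALU @i3+i4  | dual
3. sll.ALU sub.ALU @i5+i6  | dual
4. mul.MUL @i7  | RAW+WAW r3
5. sll.ALU or.ALU @i8+i9  | dual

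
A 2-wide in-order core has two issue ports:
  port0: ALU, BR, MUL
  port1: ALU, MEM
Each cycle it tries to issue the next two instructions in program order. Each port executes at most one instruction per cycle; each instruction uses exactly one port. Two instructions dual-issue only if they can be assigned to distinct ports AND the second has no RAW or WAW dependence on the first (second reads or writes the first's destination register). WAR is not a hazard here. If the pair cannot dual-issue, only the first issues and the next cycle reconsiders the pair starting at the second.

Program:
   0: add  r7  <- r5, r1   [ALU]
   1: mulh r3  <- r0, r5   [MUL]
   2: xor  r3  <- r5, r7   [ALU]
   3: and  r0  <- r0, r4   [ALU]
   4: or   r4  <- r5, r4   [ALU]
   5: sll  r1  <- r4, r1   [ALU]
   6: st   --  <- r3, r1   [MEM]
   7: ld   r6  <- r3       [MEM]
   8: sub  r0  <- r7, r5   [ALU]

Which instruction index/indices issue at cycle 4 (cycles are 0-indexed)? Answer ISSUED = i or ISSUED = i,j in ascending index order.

ISSUED = 6

#0 head=0: add.ALU;mulh.MUL i0+i1 2-wide
#1 head=2: xor.ALU;and.ALU i2+i3 2-wide
#2 head=4: or.ALU i4 RAW r4
#3 head=5: sll.ALU i5 RAW r1
#4 head=6: st.MEM i6 no-port MEM/MEM
#5 head=7: ld.MEM;sub.ALU i7+i8 2-wide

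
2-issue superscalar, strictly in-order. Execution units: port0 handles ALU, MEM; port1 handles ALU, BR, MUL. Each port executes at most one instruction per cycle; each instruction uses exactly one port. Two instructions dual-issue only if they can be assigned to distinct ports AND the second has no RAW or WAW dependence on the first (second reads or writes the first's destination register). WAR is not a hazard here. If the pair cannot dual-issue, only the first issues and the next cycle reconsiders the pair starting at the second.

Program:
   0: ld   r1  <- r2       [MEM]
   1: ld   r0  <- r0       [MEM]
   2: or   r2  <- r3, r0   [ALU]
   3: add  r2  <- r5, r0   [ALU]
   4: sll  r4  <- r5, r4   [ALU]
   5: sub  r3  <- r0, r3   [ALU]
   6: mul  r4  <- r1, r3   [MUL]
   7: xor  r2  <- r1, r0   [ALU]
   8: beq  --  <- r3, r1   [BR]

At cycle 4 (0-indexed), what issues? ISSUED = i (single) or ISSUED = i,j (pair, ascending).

c0: i0 ld.MEM  no-port MEM/MEM
c1: i1 ld.MEM  RAW r0
c2: i2 or.ALU  WAW r2
c3: i3+i4 add.ALU sll.ALU  pair
c4: i5 sub.ALU  RAW r3
c5: i6+i7 mul.MUL xor.ALU  pair
c6: i8 beq.BR  tail

ISSUED = 5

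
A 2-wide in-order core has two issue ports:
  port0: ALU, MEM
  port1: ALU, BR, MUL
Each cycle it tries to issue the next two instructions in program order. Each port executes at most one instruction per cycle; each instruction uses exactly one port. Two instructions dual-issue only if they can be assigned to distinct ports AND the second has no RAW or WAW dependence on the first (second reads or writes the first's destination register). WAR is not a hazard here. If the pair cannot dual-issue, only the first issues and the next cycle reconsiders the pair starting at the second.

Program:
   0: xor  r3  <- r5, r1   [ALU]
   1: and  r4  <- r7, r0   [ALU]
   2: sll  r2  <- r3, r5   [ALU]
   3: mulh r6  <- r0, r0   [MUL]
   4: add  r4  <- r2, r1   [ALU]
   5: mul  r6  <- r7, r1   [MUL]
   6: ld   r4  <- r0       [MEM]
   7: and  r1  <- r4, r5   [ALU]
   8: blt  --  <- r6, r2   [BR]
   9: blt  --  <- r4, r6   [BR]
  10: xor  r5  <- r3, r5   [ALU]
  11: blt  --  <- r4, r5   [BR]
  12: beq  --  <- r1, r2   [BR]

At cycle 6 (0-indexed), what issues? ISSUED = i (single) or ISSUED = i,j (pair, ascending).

t=0 i0,i1:xor+and ; dual
t=1 i2,i3:sll+mulh ; dual
t=2 i4,i5:add+mul ; dual
t=3 i6:ld ; RAW r4
t=4 i7,i8:and+blt ; dual
t=5 i9,i10:blt+xor ; dual
t=6 i11:blt ; no-port BR/BR
t=7 i12:beq ; tail

ISSUED = 11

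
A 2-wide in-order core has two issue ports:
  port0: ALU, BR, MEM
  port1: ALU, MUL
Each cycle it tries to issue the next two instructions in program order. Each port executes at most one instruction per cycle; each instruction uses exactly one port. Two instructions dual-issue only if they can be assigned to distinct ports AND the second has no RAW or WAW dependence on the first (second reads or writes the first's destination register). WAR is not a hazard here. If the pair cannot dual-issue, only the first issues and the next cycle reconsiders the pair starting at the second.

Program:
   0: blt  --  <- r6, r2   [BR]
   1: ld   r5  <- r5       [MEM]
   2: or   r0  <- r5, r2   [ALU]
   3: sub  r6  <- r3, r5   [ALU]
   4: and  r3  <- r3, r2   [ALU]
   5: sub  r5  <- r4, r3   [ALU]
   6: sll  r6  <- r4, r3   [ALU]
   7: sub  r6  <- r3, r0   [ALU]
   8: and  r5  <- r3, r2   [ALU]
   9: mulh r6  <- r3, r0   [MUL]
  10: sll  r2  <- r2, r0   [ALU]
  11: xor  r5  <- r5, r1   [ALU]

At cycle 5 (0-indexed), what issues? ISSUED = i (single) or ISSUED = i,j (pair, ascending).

0. blt @i0  | no-port BR/MEM
1. ld @i1  | RAW r5
2. or;sub @i2,i3  | 2-wide
3. and @i4  | RAW r3
4. sub;sll @i5,i6  | 2-wide
5. sub;and @i7,i8  | 2-wide
6. mulh;sll @i9,i10  | 2-wide
7. xor @i11  | tail

ISSUED = 7,8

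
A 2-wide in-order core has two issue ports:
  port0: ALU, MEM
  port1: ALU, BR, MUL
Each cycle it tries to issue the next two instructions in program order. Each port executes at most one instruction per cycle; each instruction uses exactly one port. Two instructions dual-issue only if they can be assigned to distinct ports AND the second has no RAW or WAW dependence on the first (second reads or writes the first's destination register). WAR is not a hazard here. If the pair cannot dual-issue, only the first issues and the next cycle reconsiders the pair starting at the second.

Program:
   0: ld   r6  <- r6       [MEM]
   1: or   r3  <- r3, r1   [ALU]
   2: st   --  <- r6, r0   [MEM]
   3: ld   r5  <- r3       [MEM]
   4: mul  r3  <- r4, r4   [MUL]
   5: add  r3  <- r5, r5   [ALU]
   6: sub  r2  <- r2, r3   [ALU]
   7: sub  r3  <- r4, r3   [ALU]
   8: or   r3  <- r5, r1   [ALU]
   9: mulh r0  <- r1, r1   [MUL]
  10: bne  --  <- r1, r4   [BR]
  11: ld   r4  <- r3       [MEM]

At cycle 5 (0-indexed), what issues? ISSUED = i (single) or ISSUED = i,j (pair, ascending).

t=0 i0+i1:ld.MEM;or.ALU ; pair
t=1 i2:st.MEM ; no-port MEM/MEM
t=2 i3+i4:ld.MEM;mul.MUL ; pair
t=3 i5:add.ALU ; RAW r3
t=4 i6+i7:sub.ALU;sub.ALU ; pair
t=5 i8+i9:or.ALU;mulh.MUL ; pair
t=6 i10+i11:bne.BR;ld.MEM ; pair

ISSUED = 8,9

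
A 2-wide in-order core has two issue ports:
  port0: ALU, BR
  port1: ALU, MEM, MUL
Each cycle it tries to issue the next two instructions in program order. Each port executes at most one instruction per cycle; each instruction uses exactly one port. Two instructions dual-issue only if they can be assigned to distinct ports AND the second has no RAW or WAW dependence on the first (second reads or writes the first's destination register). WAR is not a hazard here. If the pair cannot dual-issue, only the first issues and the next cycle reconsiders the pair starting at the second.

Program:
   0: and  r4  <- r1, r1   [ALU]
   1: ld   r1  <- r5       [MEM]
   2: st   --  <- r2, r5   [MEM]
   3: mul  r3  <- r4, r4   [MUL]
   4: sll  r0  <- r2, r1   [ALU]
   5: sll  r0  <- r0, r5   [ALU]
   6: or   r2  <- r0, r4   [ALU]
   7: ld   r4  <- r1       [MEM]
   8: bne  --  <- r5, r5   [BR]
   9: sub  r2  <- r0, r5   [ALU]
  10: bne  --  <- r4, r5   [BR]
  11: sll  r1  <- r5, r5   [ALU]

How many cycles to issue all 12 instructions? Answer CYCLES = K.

#0 head=0: and+ld i0+i1 2-wide
#1 head=2: st i2 no-port MEM/MUL
#2 head=3: mul+sll i3+i4 2-wide
#3 head=5: sll i5 RAW r0
#4 head=6: or+ld i6+i7 2-wide
#5 head=8: bne+sub i8+i9 2-wide
#6 head=10: bne+sll i10+i11 2-wide

CYCLES = 7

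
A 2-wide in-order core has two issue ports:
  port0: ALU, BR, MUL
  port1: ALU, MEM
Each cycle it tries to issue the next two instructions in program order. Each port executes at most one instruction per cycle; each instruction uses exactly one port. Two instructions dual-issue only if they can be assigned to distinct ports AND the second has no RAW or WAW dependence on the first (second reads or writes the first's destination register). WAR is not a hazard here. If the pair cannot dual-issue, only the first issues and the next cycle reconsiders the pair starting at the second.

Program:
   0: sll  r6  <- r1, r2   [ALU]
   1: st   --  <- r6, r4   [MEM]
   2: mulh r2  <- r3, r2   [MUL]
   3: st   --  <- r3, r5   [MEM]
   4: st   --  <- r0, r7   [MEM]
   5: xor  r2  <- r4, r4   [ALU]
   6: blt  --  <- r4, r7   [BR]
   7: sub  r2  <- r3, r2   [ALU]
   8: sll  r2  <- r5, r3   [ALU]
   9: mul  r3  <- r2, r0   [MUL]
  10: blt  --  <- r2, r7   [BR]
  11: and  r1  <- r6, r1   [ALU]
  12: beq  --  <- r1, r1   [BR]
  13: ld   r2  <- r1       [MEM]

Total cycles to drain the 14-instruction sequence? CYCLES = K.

CYCLES = 9

[0] i0  sll  -- RAW r6
[1] i1/i2  st/mulh  -- 2-wide
[2] i3  st  -- no-port MEM/MEM
[3] i4/i5  st/xor  -- 2-wide
[4] i6/i7  blt/sub  -- 2-wide
[5] i8  sll  -- RAW r2
[6] i9  mul  -- no-port MUL/BR
[7] i10/i11  blt/and  -- 2-wide
[8] i12/i13  beq/ld  -- 2-wide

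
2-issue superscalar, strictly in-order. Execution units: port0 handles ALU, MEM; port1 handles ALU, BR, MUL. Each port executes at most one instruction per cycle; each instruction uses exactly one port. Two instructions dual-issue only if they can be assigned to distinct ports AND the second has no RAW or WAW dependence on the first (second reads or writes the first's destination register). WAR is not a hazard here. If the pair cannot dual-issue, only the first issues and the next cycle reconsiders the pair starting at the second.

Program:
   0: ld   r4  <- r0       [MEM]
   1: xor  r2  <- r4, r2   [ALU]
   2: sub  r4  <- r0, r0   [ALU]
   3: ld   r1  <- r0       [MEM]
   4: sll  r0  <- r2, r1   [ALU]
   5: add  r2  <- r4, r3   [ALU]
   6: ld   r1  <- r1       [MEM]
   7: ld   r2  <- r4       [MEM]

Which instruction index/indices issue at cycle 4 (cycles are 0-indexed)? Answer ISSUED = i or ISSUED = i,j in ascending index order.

t=0 i0:ld.MEM ; RAW r4
t=1 i1&i2:xor.ALU;sub.ALU ; pair
t=2 i3:ld.MEM ; RAW r1
t=3 i4&i5:sll.ALU;add.ALU ; pair
t=4 i6:ld.MEM ; no-port MEM/MEM
t=5 i7:ld.MEM ; tail

ISSUED = 6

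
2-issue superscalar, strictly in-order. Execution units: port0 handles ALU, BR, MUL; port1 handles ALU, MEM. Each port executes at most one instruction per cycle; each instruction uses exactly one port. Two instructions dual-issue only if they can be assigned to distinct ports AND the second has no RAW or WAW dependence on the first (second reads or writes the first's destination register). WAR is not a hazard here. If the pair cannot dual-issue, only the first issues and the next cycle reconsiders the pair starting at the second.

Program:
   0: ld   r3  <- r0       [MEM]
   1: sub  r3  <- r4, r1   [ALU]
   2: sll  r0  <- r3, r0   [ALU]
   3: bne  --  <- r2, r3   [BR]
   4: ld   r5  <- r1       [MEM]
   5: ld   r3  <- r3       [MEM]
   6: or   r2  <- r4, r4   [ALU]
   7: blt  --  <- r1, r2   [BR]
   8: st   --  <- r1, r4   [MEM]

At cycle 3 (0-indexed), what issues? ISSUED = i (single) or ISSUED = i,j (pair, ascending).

0. ld @i0  | WAW r3
1. sub @i1  | RAW r3
2. sll/bne @i2/i3  | dual
3. ld @i4  | no-port MEM/MEM
4. ld/or @i5/i6  | dual
5. blt/st @i7/i8  | dual

ISSUED = 4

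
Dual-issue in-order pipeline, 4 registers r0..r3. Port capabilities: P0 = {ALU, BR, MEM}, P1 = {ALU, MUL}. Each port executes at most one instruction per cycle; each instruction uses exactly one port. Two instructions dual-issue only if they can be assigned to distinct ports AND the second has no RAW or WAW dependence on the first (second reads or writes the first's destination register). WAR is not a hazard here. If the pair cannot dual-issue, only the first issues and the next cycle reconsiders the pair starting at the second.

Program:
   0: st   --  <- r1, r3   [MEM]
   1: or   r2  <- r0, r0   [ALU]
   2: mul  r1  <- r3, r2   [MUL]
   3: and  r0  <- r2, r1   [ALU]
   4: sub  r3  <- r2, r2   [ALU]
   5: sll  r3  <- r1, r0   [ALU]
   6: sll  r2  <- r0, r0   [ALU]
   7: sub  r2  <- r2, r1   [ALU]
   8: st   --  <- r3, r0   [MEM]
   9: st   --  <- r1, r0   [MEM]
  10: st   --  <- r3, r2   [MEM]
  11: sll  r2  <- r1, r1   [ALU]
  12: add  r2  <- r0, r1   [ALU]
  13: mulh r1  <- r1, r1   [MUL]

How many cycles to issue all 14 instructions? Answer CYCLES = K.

CYCLES = 8

0. st.MEM;or.ALU @i0,i1  | pair
1. mul.MUL @i2  | RAW r1
2. and.ALU;sub.ALU @i3,i4  | pair
3. sll.ALU;sll.ALU @i5,i6  | pair
4. sub.ALU;st.MEM @i7,i8  | pair
5. st.MEM @i9  | no-port MEM/MEM
6. st.MEM;sll.ALU @i10,i11  | pair
7. add.ALU;mulh.MUL @i12,i13  | pair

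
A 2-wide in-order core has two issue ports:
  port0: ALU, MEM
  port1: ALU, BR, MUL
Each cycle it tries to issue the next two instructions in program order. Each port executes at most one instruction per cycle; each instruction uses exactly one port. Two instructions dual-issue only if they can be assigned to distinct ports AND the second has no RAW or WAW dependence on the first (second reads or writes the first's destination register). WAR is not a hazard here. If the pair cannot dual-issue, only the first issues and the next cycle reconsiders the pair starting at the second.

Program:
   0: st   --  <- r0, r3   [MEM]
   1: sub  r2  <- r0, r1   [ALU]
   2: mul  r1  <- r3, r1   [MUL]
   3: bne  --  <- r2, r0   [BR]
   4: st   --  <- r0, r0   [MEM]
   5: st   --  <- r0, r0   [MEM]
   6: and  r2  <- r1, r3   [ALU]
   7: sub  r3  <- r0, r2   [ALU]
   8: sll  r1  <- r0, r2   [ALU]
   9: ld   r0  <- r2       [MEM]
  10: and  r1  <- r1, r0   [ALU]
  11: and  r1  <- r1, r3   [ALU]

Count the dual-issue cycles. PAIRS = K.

PAIRS = 4

t=0 i0,i1:st+sub ; pair
t=1 i2:mul ; no-port MUL/BR
t=2 i3,i4:bne+st ; pair
t=3 i5,i6:st+and ; pair
t=4 i7,i8:sub+sll ; pair
t=5 i9:ld ; RAW r0
t=6 i10:and ; RAW+WAW r1
t=7 i11:and ; tail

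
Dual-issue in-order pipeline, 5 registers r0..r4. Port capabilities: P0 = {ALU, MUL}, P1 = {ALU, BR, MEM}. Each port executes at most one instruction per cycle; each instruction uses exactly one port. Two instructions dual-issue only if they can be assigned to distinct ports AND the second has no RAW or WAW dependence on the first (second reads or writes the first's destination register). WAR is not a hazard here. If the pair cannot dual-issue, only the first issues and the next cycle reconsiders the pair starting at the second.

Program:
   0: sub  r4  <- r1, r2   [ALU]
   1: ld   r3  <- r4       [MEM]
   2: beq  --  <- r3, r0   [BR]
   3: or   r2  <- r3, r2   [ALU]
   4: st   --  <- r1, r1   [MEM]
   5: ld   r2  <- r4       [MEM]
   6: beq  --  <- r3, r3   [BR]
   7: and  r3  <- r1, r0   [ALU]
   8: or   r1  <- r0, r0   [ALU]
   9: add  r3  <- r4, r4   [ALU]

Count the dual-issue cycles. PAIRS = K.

  cy0 -> i0 (sub.ALU) RAW r4
  cy1 -> i1 (ld.MEM) no-port MEM/BR
  cy2 -> i2/i3 (beq.BR/or.ALU) pair
  cy3 -> i4 (st.MEM) no-port MEM/MEM
  cy4 -> i5 (ld.MEM) no-port MEM/BR
  cy5 -> i6/i7 (beq.BR/and.ALU) pair
  cy6 -> i8/i9 (or.ALU/add.ALU) pair

PAIRS = 3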